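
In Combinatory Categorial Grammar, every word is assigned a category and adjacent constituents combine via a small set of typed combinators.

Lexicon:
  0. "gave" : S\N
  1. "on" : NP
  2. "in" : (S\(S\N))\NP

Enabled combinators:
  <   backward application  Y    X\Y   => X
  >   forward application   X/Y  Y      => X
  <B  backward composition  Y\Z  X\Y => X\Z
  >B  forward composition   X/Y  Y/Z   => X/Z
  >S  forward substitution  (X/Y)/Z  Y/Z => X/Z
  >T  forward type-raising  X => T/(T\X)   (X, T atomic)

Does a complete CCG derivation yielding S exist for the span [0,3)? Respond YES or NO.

[0,3] S   <
  [0,1] "gave" : S\N
  [1,3] S\(S\N)   <
    [1,2] "on" : NP
    [2,3] "in" : (S\(S\N))\NP

YES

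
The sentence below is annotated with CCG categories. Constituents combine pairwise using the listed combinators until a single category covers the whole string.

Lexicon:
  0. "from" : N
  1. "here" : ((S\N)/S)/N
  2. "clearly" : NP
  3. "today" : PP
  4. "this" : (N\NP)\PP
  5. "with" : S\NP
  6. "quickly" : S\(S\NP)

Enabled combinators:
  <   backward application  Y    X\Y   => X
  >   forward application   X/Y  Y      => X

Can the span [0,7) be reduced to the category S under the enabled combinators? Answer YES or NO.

YES

[0,7] S   <
  [0,1] "from" : N
  [1,7] S\N   >
    [1,5] (S\N)/S   >
      [1,2] "here" : ((S\N)/S)/N
      [2,5] N   <
        [2,3] "clearly" : NP
        [3,5] N\NP   <
          [3,4] "today" : PP
          [4,5] "this" : (N\NP)\PP
    [5,7] S   <
      [5,6] "with" : S\NP
      [6,7] "quickly" : S\(S\NP)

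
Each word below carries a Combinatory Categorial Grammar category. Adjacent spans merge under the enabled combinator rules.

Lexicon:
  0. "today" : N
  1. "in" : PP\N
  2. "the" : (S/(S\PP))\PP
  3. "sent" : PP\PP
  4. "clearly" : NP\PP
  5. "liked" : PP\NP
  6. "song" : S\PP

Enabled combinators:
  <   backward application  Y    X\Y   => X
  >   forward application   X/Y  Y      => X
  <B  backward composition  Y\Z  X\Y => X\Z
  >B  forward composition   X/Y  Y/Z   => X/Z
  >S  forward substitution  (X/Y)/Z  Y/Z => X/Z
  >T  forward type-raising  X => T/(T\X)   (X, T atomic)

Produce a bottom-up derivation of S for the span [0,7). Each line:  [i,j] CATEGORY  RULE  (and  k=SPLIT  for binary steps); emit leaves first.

[0,1] N  lex  "today"
[1,2] PP\N  lex  "in"
[0,2] PP  <  k=1
[2,3] (S/(S\PP))\PP  lex  "the"
[0,3] S/(S\PP)  <  k=2
[3,4] PP\PP  lex  "sent"
[4,5] NP\PP  lex  "clearly"
[5,6] PP\NP  lex  "liked"
[4,6] PP\PP  <B  k=5
[3,6] PP\PP  <B  k=4
[6,7] S\PP  lex  "song"
[3,7] S\PP  <B  k=6
[0,7] S  >  k=3

[0,7] S   >
  [0,3] S/(S\PP)   <
    [0,2] PP   <
      [0,1] "today" : N
      [1,2] "in" : PP\N
    [2,3] "the" : (S/(S\PP))\PP
  [3,7] S\PP   <B
    [3,6] PP\PP   <B
      [3,4] "sent" : PP\PP
      [4,6] PP\PP   <B
        [4,5] "clearly" : NP\PP
        [5,6] "liked" : PP\NP
    [6,7] "song" : S\PP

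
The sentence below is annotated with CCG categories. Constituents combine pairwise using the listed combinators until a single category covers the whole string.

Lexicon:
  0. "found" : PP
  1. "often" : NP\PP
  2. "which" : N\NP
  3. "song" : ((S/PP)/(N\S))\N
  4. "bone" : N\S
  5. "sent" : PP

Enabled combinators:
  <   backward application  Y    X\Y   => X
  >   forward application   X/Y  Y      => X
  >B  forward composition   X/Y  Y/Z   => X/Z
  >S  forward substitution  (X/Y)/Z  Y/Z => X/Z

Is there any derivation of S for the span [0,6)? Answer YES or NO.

YES

[0,6] S   >
  [0,5] S/PP   >
    [0,4] (S/PP)/(N\S)   <
      [0,3] N   <
        [0,2] NP   <
          [0,1] "found" : PP
          [1,2] "often" : NP\PP
        [2,3] "which" : N\NP
      [3,4] "song" : ((S/PP)/(N\S))\N
    [4,5] "bone" : N\S
  [5,6] "sent" : PP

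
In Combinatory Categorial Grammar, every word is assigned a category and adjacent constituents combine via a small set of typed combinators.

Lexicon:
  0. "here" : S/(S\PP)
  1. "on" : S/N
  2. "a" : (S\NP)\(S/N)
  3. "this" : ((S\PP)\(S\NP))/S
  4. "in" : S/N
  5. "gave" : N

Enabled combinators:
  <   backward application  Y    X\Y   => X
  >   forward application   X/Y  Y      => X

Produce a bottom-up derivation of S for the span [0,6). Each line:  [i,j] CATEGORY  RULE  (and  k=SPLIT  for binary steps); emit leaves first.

[0,6] S   >
  [0,1] "here" : S/(S\PP)
  [1,6] S\PP   <
    [1,3] S\NP   <
      [1,2] "on" : S/N
      [2,3] "a" : (S\NP)\(S/N)
    [3,6] (S\PP)\(S\NP)   >
      [3,4] "this" : ((S\PP)\(S\NP))/S
      [4,6] S   >
        [4,5] "in" : S/N
        [5,6] "gave" : N

[0,1] S/(S\PP)  lex  "here"
[1,2] S/N  lex  "on"
[2,3] (S\NP)\(S/N)  lex  "a"
[1,3] S\NP  <  k=2
[3,4] ((S\PP)\(S\NP))/S  lex  "this"
[4,5] S/N  lex  "in"
[5,6] N  lex  "gave"
[4,6] S  >  k=5
[3,6] (S\PP)\(S\NP)  >  k=4
[1,6] S\PP  <  k=3
[0,6] S  >  k=1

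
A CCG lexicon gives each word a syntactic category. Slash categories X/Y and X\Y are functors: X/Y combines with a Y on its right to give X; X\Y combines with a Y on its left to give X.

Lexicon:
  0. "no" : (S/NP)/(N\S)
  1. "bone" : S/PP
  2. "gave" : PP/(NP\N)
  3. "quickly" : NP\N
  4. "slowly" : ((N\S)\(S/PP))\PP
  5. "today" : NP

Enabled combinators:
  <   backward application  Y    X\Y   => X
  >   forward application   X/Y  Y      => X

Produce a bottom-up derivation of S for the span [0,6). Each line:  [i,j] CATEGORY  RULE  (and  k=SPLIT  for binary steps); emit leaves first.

[0,6] S   >
  [0,5] S/NP   >
    [0,1] "no" : (S/NP)/(N\S)
    [1,5] N\S   <
      [1,2] "bone" : S/PP
      [2,5] (N\S)\(S/PP)   <
        [2,4] PP   >
          [2,3] "gave" : PP/(NP\N)
          [3,4] "quickly" : NP\N
        [4,5] "slowly" : ((N\S)\(S/PP))\PP
  [5,6] "today" : NP

[0,1] (S/NP)/(N\S)  lex  "no"
[1,2] S/PP  lex  "bone"
[2,3] PP/(NP\N)  lex  "gave"
[3,4] NP\N  lex  "quickly"
[2,4] PP  >  k=3
[4,5] ((N\S)\(S/PP))\PP  lex  "slowly"
[2,5] (N\S)\(S/PP)  <  k=4
[1,5] N\S  <  k=2
[0,5] S/NP  >  k=1
[5,6] NP  lex  "today"
[0,6] S  >  k=5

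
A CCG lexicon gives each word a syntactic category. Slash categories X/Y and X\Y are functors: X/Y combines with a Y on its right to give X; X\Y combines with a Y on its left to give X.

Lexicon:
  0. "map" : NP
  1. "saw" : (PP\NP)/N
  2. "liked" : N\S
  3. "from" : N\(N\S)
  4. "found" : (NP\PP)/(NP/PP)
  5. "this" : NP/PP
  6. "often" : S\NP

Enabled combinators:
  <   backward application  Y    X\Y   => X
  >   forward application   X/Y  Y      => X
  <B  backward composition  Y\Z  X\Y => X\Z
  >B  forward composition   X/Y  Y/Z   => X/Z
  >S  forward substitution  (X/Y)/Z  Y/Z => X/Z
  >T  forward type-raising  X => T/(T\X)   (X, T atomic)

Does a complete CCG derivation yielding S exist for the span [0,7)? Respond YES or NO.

YES

[0,7] S   <
  [0,6] NP   <
    [0,4] PP   >
      [0,1] PP/(PP\NP)   >T
        [0,1] "map" : NP
      [1,4] PP\NP   >
        [1,2] "saw" : (PP\NP)/N
        [2,4] N   <
          [2,3] "liked" : N\S
          [3,4] "from" : N\(N\S)
    [4,6] NP\PP   >
      [4,5] "found" : (NP\PP)/(NP/PP)
      [5,6] "this" : NP/PP
  [6,7] "often" : S\NP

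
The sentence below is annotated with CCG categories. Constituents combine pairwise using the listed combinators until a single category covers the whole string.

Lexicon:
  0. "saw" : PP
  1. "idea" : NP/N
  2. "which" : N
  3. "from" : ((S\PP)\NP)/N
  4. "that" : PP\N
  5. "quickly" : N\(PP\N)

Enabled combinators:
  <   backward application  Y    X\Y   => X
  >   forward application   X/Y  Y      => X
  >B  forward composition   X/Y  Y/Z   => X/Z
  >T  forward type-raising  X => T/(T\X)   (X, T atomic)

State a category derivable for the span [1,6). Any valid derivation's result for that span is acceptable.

S\PP

[0,6] S   >
  [0,1] S/(S\PP)   >T
    [0,1] "saw" : PP
  [1,6] S\PP   <
    [1,3] NP   >
      [1,2] "idea" : NP/N
      [2,3] "which" : N
    [3,6] (S\PP)\NP   >
      [3,4] "from" : ((S\PP)\NP)/N
      [4,6] N   <
        [4,5] "that" : PP\N
        [5,6] "quickly" : N\(PP\N)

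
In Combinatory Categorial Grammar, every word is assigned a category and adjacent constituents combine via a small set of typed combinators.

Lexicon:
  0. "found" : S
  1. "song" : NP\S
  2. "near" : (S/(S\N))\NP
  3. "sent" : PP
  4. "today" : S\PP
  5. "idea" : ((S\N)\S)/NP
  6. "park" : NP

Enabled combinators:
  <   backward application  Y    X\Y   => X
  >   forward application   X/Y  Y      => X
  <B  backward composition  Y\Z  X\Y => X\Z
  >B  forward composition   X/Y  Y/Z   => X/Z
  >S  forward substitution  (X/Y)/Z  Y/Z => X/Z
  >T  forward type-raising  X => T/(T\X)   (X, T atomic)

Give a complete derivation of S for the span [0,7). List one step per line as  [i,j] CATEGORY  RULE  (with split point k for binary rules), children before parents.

[0,7] S   >
  [0,3] S/(S\N)   <
    [0,2] NP   <
      [0,1] "found" : S
      [1,2] "song" : NP\S
    [2,3] "near" : (S/(S\N))\NP
  [3,7] S\N   <
    [3,5] S   >
      [3,4] S/(S\PP)   >T
        [3,4] "sent" : PP
      [4,5] "today" : S\PP
    [5,7] (S\N)\S   >
      [5,6] "idea" : ((S\N)\S)/NP
      [6,7] "park" : NP

[0,1] S  lex  "found"
[1,2] NP\S  lex  "song"
[0,2] NP  <  k=1
[2,3] (S/(S\N))\NP  lex  "near"
[0,3] S/(S\N)  <  k=2
[3,4] PP  lex  "sent"
[3,4] S/(S\PP)  >T
[4,5] S\PP  lex  "today"
[3,5] S  >  k=4
[5,6] ((S\N)\S)/NP  lex  "idea"
[6,7] NP  lex  "park"
[5,7] (S\N)\S  >  k=6
[3,7] S\N  <  k=5
[0,7] S  >  k=3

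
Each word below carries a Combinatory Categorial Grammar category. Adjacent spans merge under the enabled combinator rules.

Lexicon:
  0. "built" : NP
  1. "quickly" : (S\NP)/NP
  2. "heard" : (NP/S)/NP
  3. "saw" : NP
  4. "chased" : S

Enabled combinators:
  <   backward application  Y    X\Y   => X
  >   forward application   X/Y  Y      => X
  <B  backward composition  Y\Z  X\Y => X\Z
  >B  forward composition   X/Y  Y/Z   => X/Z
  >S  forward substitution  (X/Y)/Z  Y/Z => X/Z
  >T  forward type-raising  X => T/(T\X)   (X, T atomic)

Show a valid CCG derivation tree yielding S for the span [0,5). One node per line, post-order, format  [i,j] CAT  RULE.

[0,1] NP  lex  "built"
[0,1] S/(S\NP)  >T
[1,2] (S\NP)/NP  lex  "quickly"
[2,3] (NP/S)/NP  lex  "heard"
[3,4] NP  lex  "saw"
[2,4] NP/S  >  k=3
[4,5] S  lex  "chased"
[2,5] NP  >  k=4
[1,5] S\NP  >  k=2
[0,5] S  >  k=1

[0,5] S   >
  [0,1] S/(S\NP)   >T
    [0,1] "built" : NP
  [1,5] S\NP   >
    [1,2] "quickly" : (S\NP)/NP
    [2,5] NP   >
      [2,4] NP/S   >
        [2,3] "heard" : (NP/S)/NP
        [3,4] "saw" : NP
      [4,5] "chased" : S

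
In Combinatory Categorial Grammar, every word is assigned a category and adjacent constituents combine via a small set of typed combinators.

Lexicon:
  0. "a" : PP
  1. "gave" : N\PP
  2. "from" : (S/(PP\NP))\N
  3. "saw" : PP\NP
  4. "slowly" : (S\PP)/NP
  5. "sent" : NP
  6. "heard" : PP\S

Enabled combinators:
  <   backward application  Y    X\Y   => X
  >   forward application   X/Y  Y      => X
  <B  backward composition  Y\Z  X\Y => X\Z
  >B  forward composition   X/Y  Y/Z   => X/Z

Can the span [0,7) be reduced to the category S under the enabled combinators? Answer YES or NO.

YES

[0,7] S   >
  [0,3] S/(PP\NP)   <
    [0,2] N   <
      [0,1] "a" : PP
      [1,2] "gave" : N\PP
    [2,3] "from" : (S/(PP\NP))\N
  [3,7] PP\NP   <B
    [3,6] S\NP   <B
      [3,4] "saw" : PP\NP
      [4,6] S\PP   >
        [4,5] "slowly" : (S\PP)/NP
        [5,6] "sent" : NP
    [6,7] "heard" : PP\S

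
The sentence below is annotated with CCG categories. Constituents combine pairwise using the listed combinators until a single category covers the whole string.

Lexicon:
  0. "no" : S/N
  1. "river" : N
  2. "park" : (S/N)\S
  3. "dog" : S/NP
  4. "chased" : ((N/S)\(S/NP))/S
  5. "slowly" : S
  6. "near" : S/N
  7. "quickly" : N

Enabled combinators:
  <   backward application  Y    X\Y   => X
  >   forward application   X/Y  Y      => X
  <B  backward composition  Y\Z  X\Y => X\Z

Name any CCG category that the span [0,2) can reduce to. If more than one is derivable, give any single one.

[0,8] S   >
  [0,3] S/N   <
    [0,2] S   >
      [0,1] "no" : S/N
      [1,2] "river" : N
    [2,3] "park" : (S/N)\S
  [3,8] N   >
    [3,6] N/S   <
      [3,4] "dog" : S/NP
      [4,6] (N/S)\(S/NP)   >
        [4,5] "chased" : ((N/S)\(S/NP))/S
        [5,6] "slowly" : S
    [6,8] S   >
      [6,7] "near" : S/N
      [7,8] "quickly" : N

S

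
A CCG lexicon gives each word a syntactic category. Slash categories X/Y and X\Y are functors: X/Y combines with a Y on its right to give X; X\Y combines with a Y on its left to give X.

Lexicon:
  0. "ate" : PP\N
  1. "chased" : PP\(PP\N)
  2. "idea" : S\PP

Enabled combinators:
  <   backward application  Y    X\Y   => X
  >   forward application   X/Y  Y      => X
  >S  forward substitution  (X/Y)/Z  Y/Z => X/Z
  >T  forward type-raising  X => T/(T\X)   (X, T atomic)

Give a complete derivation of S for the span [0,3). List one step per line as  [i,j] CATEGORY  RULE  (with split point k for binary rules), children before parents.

[0,3] S   <
  [0,2] PP   <
    [0,1] "ate" : PP\N
    [1,2] "chased" : PP\(PP\N)
  [2,3] "idea" : S\PP

[0,1] PP\N  lex  "ate"
[1,2] PP\(PP\N)  lex  "chased"
[0,2] PP  <  k=1
[2,3] S\PP  lex  "idea"
[0,3] S  <  k=2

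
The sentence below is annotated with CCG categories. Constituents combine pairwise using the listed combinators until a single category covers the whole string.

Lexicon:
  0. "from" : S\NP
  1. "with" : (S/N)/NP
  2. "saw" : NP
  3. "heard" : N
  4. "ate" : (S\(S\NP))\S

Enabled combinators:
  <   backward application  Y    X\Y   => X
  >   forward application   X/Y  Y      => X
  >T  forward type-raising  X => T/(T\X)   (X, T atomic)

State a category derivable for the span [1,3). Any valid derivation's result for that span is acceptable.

[0,5] S   <
  [0,1] "from" : S\NP
  [1,5] S\(S\NP)   <
    [1,4] S   >
      [1,3] S/N   >
        [1,2] "with" : (S/N)/NP
        [2,3] "saw" : NP
      [3,4] "heard" : N
    [4,5] "ate" : (S\(S\NP))\S

S/N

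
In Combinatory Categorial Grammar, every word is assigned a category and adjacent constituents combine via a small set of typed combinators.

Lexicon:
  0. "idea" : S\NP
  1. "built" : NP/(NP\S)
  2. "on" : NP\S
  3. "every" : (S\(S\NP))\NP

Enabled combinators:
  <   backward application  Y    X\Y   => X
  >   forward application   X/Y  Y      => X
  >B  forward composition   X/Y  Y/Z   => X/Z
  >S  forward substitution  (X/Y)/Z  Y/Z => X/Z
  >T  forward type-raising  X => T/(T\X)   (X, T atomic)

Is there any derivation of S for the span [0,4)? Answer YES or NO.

YES

[0,4] S   <
  [0,1] "idea" : S\NP
  [1,4] S\(S\NP)   <
    [1,3] NP   >
      [1,2] "built" : NP/(NP\S)
      [2,3] "on" : NP\S
    [3,4] "every" : (S\(S\NP))\NP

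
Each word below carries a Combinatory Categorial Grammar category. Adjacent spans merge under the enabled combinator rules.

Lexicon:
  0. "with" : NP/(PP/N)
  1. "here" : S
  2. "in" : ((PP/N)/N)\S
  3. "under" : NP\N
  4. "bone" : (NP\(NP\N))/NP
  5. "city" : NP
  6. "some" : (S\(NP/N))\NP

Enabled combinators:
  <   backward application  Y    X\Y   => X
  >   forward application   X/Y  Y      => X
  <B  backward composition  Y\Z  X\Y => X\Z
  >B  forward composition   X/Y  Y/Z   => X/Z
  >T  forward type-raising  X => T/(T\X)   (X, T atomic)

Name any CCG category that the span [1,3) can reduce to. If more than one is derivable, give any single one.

[0,7] S   <
  [0,3] NP/N   >B
    [0,1] "with" : NP/(PP/N)
    [1,3] (PP/N)/N   <
      [1,2] "here" : S
      [2,3] "in" : ((PP/N)/N)\S
  [3,7] S\(NP/N)   <
    [3,6] NP   <
      [3,4] "under" : NP\N
      [4,6] NP\(NP\N)   >
        [4,5] "bone" : (NP\(NP\N))/NP
        [5,6] "city" : NP
    [6,7] "some" : (S\(NP/N))\NP

(PP/N)/N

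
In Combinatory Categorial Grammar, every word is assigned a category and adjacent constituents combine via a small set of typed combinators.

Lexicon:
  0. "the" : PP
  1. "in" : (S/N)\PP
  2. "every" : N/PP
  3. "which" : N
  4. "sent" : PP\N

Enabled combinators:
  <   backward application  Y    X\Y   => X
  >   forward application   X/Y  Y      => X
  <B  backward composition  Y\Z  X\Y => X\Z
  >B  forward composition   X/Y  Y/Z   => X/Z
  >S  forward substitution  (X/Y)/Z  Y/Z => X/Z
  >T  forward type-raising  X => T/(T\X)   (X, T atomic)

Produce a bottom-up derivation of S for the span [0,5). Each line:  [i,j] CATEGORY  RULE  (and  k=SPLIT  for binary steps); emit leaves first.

[0,5] S   >
  [0,3] S/PP   >B
    [0,2] S/N   <
      [0,1] "the" : PP
      [1,2] "in" : (S/N)\PP
    [2,3] "every" : N/PP
  [3,5] PP   >
    [3,4] PP/(PP\N)   >T
      [3,4] "which" : N
    [4,5] "sent" : PP\N

[0,1] PP  lex  "the"
[1,2] (S/N)\PP  lex  "in"
[0,2] S/N  <  k=1
[2,3] N/PP  lex  "every"
[0,3] S/PP  >B  k=2
[3,4] N  lex  "which"
[3,4] PP/(PP\N)  >T
[4,5] PP\N  lex  "sent"
[3,5] PP  >  k=4
[0,5] S  >  k=3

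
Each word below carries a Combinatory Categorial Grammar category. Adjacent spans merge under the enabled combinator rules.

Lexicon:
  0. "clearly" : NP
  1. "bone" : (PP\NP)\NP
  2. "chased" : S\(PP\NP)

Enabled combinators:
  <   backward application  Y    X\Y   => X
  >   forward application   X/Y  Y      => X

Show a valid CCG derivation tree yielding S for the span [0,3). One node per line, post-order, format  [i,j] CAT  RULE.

[0,1] NP  lex  "clearly"
[1,2] (PP\NP)\NP  lex  "bone"
[0,2] PP\NP  <  k=1
[2,3] S\(PP\NP)  lex  "chased"
[0,3] S  <  k=2

[0,3] S   <
  [0,2] PP\NP   <
    [0,1] "clearly" : NP
    [1,2] "bone" : (PP\NP)\NP
  [2,3] "chased" : S\(PP\NP)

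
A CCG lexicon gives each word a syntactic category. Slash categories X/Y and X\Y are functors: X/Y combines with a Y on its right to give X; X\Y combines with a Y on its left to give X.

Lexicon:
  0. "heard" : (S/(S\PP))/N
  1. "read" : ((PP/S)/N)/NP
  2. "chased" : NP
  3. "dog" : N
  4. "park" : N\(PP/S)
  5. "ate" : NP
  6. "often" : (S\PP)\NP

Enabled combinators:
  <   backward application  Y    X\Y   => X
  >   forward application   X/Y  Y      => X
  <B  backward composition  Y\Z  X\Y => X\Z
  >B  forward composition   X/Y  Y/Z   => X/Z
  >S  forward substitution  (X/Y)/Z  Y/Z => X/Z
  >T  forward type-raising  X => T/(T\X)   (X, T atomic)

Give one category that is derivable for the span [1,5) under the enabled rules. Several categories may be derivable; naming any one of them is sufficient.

[0,7] S   >
  [0,5] S/(S\PP)   >
    [0,1] "heard" : (S/(S\PP))/N
    [1,5] N   <
      [1,4] PP/S   >
        [1,3] (PP/S)/N   >
          [1,2] "read" : ((PP/S)/N)/NP
          [2,3] "chased" : NP
        [3,4] "dog" : N
      [4,5] "park" : N\(PP/S)
  [5,7] S\PP   <
    [5,6] "ate" : NP
    [6,7] "often" : (S\PP)\NP

N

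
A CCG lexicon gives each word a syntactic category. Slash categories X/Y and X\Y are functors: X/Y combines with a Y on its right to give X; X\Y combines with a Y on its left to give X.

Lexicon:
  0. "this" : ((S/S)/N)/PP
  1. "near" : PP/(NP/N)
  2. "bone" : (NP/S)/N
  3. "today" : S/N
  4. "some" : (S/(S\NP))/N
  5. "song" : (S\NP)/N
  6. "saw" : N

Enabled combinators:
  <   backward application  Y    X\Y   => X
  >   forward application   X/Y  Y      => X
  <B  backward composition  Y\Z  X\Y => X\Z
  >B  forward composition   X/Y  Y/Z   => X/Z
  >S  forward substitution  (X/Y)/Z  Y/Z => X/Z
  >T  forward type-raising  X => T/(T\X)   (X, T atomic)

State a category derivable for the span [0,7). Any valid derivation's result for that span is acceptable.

[0,7] S   >
  [0,6] S/N   >S
    [0,4] (S/S)/N   >
      [0,1] "this" : ((S/S)/N)/PP
      [1,4] PP   >
        [1,2] "near" : PP/(NP/N)
        [2,4] NP/N   >S
          [2,3] "bone" : (NP/S)/N
          [3,4] "today" : S/N
    [4,6] S/N   >S
      [4,5] "some" : (S/(S\NP))/N
      [5,6] "song" : (S\NP)/N
  [6,7] "saw" : N

S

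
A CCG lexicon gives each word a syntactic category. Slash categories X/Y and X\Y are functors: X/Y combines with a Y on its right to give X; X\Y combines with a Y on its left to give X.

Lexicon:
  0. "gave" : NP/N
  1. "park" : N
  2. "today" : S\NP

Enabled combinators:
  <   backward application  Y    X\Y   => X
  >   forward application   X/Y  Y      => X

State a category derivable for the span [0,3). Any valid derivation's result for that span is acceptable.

S

[0,3] S   <
  [0,2] NP   >
    [0,1] "gave" : NP/N
    [1,2] "park" : N
  [2,3] "today" : S\NP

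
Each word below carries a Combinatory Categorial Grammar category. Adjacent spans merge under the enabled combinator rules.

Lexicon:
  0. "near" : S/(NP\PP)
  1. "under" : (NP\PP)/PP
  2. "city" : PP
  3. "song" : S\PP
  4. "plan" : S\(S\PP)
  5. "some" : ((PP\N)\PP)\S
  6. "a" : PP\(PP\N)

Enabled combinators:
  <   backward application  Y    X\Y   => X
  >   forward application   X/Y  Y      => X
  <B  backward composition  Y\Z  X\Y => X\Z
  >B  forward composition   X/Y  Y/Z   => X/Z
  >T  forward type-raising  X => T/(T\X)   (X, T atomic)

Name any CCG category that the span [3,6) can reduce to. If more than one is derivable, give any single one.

(PP\N)\PP

[0,7] S   >
  [0,2] S/PP   >B
    [0,1] "near" : S/(NP\PP)
    [1,2] "under" : (NP\PP)/PP
  [2,7] PP   <
    [2,6] PP\N   <
      [2,3] "city" : PP
      [3,6] (PP\N)\PP   <
        [3,5] S   <
          [3,4] "song" : S\PP
          [4,5] "plan" : S\(S\PP)
        [5,6] "some" : ((PP\N)\PP)\S
    [6,7] "a" : PP\(PP\N)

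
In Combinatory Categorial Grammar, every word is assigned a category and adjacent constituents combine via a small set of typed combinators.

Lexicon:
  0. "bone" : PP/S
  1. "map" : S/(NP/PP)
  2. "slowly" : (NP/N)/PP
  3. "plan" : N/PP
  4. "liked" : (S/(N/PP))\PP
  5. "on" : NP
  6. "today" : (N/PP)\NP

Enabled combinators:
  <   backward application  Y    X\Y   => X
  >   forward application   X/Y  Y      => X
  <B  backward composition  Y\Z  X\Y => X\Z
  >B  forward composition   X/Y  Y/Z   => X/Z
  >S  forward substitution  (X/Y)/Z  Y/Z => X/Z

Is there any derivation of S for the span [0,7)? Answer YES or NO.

[0,7] S   >
  [0,5] S/(N/PP)   <
    [0,4] PP   >
      [0,1] "bone" : PP/S
      [1,4] S   >
        [1,2] "map" : S/(NP/PP)
        [2,4] NP/PP   >S
          [2,3] "slowly" : (NP/N)/PP
          [3,4] "plan" : N/PP
    [4,5] "liked" : (S/(N/PP))\PP
  [5,7] N/PP   <
    [5,6] "on" : NP
    [6,7] "today" : (N/PP)\NP

YES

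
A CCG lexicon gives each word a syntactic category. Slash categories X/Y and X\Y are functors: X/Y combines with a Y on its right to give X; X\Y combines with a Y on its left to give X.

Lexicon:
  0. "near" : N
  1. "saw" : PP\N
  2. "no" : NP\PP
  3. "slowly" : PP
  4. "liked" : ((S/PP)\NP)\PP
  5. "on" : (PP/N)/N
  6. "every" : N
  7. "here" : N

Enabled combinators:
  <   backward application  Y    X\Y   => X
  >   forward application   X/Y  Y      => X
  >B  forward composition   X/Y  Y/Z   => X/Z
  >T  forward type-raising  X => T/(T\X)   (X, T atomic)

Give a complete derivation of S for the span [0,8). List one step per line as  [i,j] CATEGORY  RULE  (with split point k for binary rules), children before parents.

[0,8] S   >
  [0,5] S/PP   <
    [0,3] NP   <
      [0,2] PP   >
        [0,1] PP/(PP\N)   >T
          [0,1] "near" : N
        [1,2] "saw" : PP\N
      [2,3] "no" : NP\PP
    [3,5] (S/PP)\NP   <
      [3,4] "slowly" : PP
      [4,5] "liked" : ((S/PP)\NP)\PP
  [5,8] PP   >
    [5,7] PP/N   >
      [5,6] "on" : (PP/N)/N
      [6,7] "every" : N
    [7,8] "here" : N

[0,1] N  lex  "near"
[0,1] PP/(PP\N)  >T
[1,2] PP\N  lex  "saw"
[0,2] PP  >  k=1
[2,3] NP\PP  lex  "no"
[0,3] NP  <  k=2
[3,4] PP  lex  "slowly"
[4,5] ((S/PP)\NP)\PP  lex  "liked"
[3,5] (S/PP)\NP  <  k=4
[0,5] S/PP  <  k=3
[5,6] (PP/N)/N  lex  "on"
[6,7] N  lex  "every"
[5,7] PP/N  >  k=6
[7,8] N  lex  "here"
[5,8] PP  >  k=7
[0,8] S  >  k=5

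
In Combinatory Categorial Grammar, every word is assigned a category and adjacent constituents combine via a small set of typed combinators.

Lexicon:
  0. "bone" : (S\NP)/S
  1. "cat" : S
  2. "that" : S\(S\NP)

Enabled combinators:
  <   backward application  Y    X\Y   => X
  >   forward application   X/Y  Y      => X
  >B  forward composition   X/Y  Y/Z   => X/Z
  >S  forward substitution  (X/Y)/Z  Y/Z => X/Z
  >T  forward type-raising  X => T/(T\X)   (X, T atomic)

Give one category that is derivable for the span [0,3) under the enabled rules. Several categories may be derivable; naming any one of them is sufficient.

[0,3] S   <
  [0,2] S\NP   >
    [0,1] "bone" : (S\NP)/S
    [1,2] "cat" : S
  [2,3] "that" : S\(S\NP)

S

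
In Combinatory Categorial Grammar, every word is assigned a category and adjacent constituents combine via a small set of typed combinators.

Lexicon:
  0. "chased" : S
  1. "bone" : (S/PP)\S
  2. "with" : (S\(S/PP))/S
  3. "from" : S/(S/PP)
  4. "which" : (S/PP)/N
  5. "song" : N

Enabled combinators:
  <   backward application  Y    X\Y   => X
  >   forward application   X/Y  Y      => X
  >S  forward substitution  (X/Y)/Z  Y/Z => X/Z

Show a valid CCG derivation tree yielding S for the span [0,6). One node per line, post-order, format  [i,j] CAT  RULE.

[0,6] S   <
  [0,2] S/PP   <
    [0,1] "chased" : S
    [1,2] "bone" : (S/PP)\S
  [2,6] S\(S/PP)   >
    [2,3] "with" : (S\(S/PP))/S
    [3,6] S   >
      [3,4] "from" : S/(S/PP)
      [4,6] S/PP   >
        [4,5] "which" : (S/PP)/N
        [5,6] "song" : N

[0,1] S  lex  "chased"
[1,2] (S/PP)\S  lex  "bone"
[0,2] S/PP  <  k=1
[2,3] (S\(S/PP))/S  lex  "with"
[3,4] S/(S/PP)  lex  "from"
[4,5] (S/PP)/N  lex  "which"
[5,6] N  lex  "song"
[4,6] S/PP  >  k=5
[3,6] S  >  k=4
[2,6] S\(S/PP)  >  k=3
[0,6] S  <  k=2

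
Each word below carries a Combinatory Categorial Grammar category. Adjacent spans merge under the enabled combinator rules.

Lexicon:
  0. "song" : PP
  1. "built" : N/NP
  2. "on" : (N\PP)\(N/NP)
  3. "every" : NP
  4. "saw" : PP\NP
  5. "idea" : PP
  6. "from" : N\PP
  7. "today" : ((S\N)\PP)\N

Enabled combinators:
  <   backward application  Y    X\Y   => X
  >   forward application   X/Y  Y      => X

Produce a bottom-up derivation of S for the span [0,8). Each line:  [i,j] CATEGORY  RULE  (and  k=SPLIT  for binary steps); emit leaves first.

[0,8] S   <
  [0,3] N   <
    [0,1] "song" : PP
    [1,3] N\PP   <
      [1,2] "built" : N/NP
      [2,3] "on" : (N\PP)\(N/NP)
  [3,8] S\N   <
    [3,5] PP   <
      [3,4] "every" : NP
      [4,5] "saw" : PP\NP
    [5,8] (S\N)\PP   <
      [5,7] N   <
        [5,6] "idea" : PP
        [6,7] "from" : N\PP
      [7,8] "today" : ((S\N)\PP)\N

[0,1] PP  lex  "song"
[1,2] N/NP  lex  "built"
[2,3] (N\PP)\(N/NP)  lex  "on"
[1,3] N\PP  <  k=2
[0,3] N  <  k=1
[3,4] NP  lex  "every"
[4,5] PP\NP  lex  "saw"
[3,5] PP  <  k=4
[5,6] PP  lex  "idea"
[6,7] N\PP  lex  "from"
[5,7] N  <  k=6
[7,8] ((S\N)\PP)\N  lex  "today"
[5,8] (S\N)\PP  <  k=7
[3,8] S\N  <  k=5
[0,8] S  <  k=3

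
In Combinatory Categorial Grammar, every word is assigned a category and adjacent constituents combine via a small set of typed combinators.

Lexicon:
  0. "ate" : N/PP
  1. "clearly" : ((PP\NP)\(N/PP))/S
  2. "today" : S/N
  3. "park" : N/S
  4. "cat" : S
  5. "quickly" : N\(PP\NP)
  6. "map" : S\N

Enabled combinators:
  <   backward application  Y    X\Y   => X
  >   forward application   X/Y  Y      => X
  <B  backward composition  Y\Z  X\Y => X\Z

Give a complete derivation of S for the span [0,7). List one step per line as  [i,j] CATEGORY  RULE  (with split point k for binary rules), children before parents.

[0,7] S   <
  [0,6] N   <
    [0,5] PP\NP   <
      [0,1] "ate" : N/PP
      [1,5] (PP\NP)\(N/PP)   >
        [1,2] "clearly" : ((PP\NP)\(N/PP))/S
        [2,5] S   >
          [2,3] "today" : S/N
          [3,5] N   >
            [3,4] "park" : N/S
            [4,5] "cat" : S
    [5,6] "quickly" : N\(PP\NP)
  [6,7] "map" : S\N

[0,1] N/PP  lex  "ate"
[1,2] ((PP\NP)\(N/PP))/S  lex  "clearly"
[2,3] S/N  lex  "today"
[3,4] N/S  lex  "park"
[4,5] S  lex  "cat"
[3,5] N  >  k=4
[2,5] S  >  k=3
[1,5] (PP\NP)\(N/PP)  >  k=2
[0,5] PP\NP  <  k=1
[5,6] N\(PP\NP)  lex  "quickly"
[0,6] N  <  k=5
[6,7] S\N  lex  "map"
[0,7] S  <  k=6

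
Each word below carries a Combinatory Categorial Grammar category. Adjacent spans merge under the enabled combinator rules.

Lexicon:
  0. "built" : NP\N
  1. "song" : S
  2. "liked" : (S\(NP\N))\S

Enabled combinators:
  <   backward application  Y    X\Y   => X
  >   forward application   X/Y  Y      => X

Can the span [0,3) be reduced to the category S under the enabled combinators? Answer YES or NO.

YES

[0,3] S   <
  [0,1] "built" : NP\N
  [1,3] S\(NP\N)   <
    [1,2] "song" : S
    [2,3] "liked" : (S\(NP\N))\S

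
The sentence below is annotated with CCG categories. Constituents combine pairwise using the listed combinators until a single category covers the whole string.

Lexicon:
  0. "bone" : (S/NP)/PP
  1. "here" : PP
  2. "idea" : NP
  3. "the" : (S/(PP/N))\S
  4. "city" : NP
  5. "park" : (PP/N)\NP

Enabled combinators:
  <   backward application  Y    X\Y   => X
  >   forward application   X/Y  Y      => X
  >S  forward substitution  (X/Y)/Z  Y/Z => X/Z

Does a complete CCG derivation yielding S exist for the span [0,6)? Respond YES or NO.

[0,6] S   >
  [0,4] S/(PP/N)   <
    [0,3] S   >
      [0,2] S/NP   >
        [0,1] "bone" : (S/NP)/PP
        [1,2] "here" : PP
      [2,3] "idea" : NP
    [3,4] "the" : (S/(PP/N))\S
  [4,6] PP/N   <
    [4,5] "city" : NP
    [5,6] "park" : (PP/N)\NP

YES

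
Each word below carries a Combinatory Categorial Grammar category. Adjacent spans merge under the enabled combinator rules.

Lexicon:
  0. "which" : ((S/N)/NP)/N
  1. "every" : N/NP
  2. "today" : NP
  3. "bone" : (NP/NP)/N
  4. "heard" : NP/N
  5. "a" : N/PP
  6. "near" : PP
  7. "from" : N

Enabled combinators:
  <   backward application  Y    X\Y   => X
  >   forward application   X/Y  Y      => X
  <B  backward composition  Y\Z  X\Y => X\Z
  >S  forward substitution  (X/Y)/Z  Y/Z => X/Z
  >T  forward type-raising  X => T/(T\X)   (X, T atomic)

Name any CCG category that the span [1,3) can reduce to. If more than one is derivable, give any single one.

N

[0,8] S   >
  [0,7] S/N   >
    [0,3] (S/N)/NP   >
      [0,1] "which" : ((S/N)/NP)/N
      [1,3] N   >
        [1,2] "every" : N/NP
        [2,3] "today" : NP
    [3,7] NP   >
      [3,5] NP/N   >S
        [3,4] "bone" : (NP/NP)/N
        [4,5] "heard" : NP/N
      [5,7] N   >
        [5,6] "a" : N/PP
        [6,7] "near" : PP
  [7,8] "from" : N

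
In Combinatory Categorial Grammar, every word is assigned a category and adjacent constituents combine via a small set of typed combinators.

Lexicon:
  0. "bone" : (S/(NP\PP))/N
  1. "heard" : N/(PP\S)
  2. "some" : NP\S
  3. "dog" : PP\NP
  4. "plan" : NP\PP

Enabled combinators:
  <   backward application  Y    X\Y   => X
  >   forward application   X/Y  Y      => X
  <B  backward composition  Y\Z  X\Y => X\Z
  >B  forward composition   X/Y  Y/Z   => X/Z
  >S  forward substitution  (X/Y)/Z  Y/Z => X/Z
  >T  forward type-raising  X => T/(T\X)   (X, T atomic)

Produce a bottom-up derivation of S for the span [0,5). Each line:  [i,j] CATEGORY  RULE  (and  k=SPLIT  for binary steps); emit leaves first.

[0,1] (S/(NP\PP))/N  lex  "bone"
[1,2] N/(PP\S)  lex  "heard"
[2,3] NP\S  lex  "some"
[3,4] PP\NP  lex  "dog"
[2,4] PP\S  <B  k=3
[1,4] N  >  k=2
[0,4] S/(NP\PP)  >  k=1
[4,5] NP\PP  lex  "plan"
[0,5] S  >  k=4

[0,5] S   >
  [0,4] S/(NP\PP)   >
    [0,1] "bone" : (S/(NP\PP))/N
    [1,4] N   >
      [1,2] "heard" : N/(PP\S)
      [2,4] PP\S   <B
        [2,3] "some" : NP\S
        [3,4] "dog" : PP\NP
  [4,5] "plan" : NP\PP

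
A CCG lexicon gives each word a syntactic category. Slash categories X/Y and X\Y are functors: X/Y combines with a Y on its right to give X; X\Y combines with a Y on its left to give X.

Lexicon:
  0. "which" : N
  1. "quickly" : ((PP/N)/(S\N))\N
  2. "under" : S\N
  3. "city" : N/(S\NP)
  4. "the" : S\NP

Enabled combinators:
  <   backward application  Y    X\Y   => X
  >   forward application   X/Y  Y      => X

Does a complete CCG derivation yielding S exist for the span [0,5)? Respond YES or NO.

NO

N ((PP/N)/(S\N))\N S\N N/(S\NP) S\NP
CKY chart[0,5] = {PP}; S ∉ chart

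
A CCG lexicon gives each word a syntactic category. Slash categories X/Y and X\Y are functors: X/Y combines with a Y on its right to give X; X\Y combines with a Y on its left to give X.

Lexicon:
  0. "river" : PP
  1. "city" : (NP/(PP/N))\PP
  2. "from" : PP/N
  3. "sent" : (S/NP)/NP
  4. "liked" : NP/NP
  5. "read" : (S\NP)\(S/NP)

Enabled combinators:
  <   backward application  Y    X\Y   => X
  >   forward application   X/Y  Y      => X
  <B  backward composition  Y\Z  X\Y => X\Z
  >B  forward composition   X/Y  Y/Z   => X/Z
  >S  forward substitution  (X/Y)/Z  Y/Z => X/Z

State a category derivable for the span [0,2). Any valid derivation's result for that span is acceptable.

NP/(PP/N)

[0,6] S   <
  [0,3] NP   >
    [0,2] NP/(PP/N)   <
      [0,1] "river" : PP
      [1,2] "city" : (NP/(PP/N))\PP
    [2,3] "from" : PP/N
  [3,6] S\NP   <
    [3,5] S/NP   >S
      [3,4] "sent" : (S/NP)/NP
      [4,5] "liked" : NP/NP
    [5,6] "read" : (S\NP)\(S/NP)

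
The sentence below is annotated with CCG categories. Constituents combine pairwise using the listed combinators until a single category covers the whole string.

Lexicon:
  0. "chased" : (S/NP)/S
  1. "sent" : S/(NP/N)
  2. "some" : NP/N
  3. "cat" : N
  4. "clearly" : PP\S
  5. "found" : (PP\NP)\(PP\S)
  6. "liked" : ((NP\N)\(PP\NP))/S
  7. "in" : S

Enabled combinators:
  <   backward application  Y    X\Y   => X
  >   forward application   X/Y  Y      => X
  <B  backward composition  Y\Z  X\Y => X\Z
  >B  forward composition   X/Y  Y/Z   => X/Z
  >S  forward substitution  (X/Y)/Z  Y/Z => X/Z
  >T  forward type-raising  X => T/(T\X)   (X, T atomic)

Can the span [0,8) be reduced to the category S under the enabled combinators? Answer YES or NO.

YES

[0,8] S   >
  [0,3] S/NP   >
    [0,1] "chased" : (S/NP)/S
    [1,3] S   >
      [1,2] "sent" : S/(NP/N)
      [2,3] "some" : NP/N
  [3,8] NP   <
    [3,4] "cat" : N
    [4,8] NP\N   <
      [4,6] PP\NP   <
        [4,5] "clearly" : PP\S
        [5,6] "found" : (PP\NP)\(PP\S)
      [6,8] (NP\N)\(PP\NP)   >
        [6,7] "liked" : ((NP\N)\(PP\NP))/S
        [7,8] "in" : S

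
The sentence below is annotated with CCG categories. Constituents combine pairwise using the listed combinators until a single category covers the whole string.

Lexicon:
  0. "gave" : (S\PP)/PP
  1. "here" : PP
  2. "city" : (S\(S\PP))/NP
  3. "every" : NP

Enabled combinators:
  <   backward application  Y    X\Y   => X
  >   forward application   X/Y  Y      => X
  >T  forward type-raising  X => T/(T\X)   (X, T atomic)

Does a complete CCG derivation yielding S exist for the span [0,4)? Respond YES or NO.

YES

[0,4] S   <
  [0,2] S\PP   >
    [0,1] "gave" : (S\PP)/PP
    [1,2] "here" : PP
  [2,4] S\(S\PP)   >
    [2,3] "city" : (S\(S\PP))/NP
    [3,4] "every" : NP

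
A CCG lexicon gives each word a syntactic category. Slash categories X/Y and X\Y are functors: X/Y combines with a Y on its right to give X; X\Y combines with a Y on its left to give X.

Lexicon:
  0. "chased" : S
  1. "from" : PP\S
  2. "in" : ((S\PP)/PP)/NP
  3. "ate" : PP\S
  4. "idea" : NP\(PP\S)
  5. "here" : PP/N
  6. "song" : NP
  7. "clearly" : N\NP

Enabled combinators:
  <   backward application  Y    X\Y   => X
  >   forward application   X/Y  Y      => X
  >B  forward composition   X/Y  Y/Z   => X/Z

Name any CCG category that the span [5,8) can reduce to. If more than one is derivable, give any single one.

[0,8] S   <
  [0,2] PP   <
    [0,1] "chased" : S
    [1,2] "from" : PP\S
  [2,8] S\PP   >
    [2,5] (S\PP)/PP   >
      [2,3] "in" : ((S\PP)/PP)/NP
      [3,5] NP   <
        [3,4] "ate" : PP\S
        [4,5] "idea" : NP\(PP\S)
    [5,8] PP   >
      [5,6] "here" : PP/N
      [6,8] N   <
        [6,7] "song" : NP
        [7,8] "clearly" : N\NP

PP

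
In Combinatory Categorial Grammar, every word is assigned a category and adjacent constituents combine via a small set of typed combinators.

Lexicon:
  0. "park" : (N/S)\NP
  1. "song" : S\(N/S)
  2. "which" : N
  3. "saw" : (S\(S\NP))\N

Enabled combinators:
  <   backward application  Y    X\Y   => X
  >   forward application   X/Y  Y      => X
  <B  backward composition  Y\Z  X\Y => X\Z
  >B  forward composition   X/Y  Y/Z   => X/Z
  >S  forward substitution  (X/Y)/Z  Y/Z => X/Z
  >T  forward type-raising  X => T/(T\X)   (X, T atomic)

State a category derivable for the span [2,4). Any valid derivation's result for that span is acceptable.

S\(S\NP)

[0,4] S   <
  [0,2] S\NP   <B
    [0,1] "park" : (N/S)\NP
    [1,2] "song" : S\(N/S)
  [2,4] S\(S\NP)   <
    [2,3] "which" : N
    [3,4] "saw" : (S\(S\NP))\N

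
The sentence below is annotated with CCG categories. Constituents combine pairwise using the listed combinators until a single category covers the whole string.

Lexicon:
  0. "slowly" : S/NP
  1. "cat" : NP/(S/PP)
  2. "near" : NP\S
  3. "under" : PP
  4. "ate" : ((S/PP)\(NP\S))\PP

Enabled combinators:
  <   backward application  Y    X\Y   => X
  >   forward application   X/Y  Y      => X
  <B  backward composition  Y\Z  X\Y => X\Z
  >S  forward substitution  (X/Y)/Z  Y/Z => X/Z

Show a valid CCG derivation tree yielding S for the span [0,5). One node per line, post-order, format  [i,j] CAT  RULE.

[0,5] S   >
  [0,1] "slowly" : S/NP
  [1,5] NP   >
    [1,2] "cat" : NP/(S/PP)
    [2,5] S/PP   <
      [2,3] "near" : NP\S
      [3,5] (S/PP)\(NP\S)   <
        [3,4] "under" : PP
        [4,5] "ate" : ((S/PP)\(NP\S))\PP

[0,1] S/NP  lex  "slowly"
[1,2] NP/(S/PP)  lex  "cat"
[2,3] NP\S  lex  "near"
[3,4] PP  lex  "under"
[4,5] ((S/PP)\(NP\S))\PP  lex  "ate"
[3,5] (S/PP)\(NP\S)  <  k=4
[2,5] S/PP  <  k=3
[1,5] NP  >  k=2
[0,5] S  >  k=1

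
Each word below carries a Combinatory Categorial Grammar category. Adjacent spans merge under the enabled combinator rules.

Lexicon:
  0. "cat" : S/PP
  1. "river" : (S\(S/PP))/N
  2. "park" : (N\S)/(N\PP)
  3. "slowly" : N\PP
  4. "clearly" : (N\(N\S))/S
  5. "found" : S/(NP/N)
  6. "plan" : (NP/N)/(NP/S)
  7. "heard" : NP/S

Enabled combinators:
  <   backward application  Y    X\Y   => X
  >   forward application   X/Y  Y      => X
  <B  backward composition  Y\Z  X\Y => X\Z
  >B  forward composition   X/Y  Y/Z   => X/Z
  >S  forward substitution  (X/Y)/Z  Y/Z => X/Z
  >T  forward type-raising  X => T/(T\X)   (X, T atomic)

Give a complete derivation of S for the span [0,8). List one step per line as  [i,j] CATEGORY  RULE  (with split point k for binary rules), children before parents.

[0,8] S   <
  [0,1] "cat" : S/PP
  [1,8] S\(S/PP)   >
    [1,2] "river" : (S\(S/PP))/N
    [2,8] N   <
      [2,4] N\S   >
        [2,3] "park" : (N\S)/(N\PP)
        [3,4] "slowly" : N\PP
      [4,8] N\(N\S)   >
        [4,5] "clearly" : (N\(N\S))/S
        [5,8] S   >
          [5,6] "found" : S/(NP/N)
          [6,8] NP/N   >
            [6,7] "plan" : (NP/N)/(NP/S)
            [7,8] "heard" : NP/S

[0,1] S/PP  lex  "cat"
[1,2] (S\(S/PP))/N  lex  "river"
[2,3] (N\S)/(N\PP)  lex  "park"
[3,4] N\PP  lex  "slowly"
[2,4] N\S  >  k=3
[4,5] (N\(N\S))/S  lex  "clearly"
[5,6] S/(NP/N)  lex  "found"
[6,7] (NP/N)/(NP/S)  lex  "plan"
[7,8] NP/S  lex  "heard"
[6,8] NP/N  >  k=7
[5,8] S  >  k=6
[4,8] N\(N\S)  >  k=5
[2,8] N  <  k=4
[1,8] S\(S/PP)  >  k=2
[0,8] S  <  k=1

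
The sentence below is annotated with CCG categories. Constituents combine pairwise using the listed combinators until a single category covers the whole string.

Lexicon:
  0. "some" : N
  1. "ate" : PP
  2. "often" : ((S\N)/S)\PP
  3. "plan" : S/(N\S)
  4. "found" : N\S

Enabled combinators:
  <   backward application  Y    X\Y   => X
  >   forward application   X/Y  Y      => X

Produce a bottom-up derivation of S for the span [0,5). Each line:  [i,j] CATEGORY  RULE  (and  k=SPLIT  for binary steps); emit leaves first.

[0,5] S   <
  [0,1] "some" : N
  [1,5] S\N   >
    [1,3] (S\N)/S   <
      [1,2] "ate" : PP
      [2,3] "often" : ((S\N)/S)\PP
    [3,5] S   >
      [3,4] "plan" : S/(N\S)
      [4,5] "found" : N\S

[0,1] N  lex  "some"
[1,2] PP  lex  "ate"
[2,3] ((S\N)/S)\PP  lex  "often"
[1,3] (S\N)/S  <  k=2
[3,4] S/(N\S)  lex  "plan"
[4,5] N\S  lex  "found"
[3,5] S  >  k=4
[1,5] S\N  >  k=3
[0,5] S  <  k=1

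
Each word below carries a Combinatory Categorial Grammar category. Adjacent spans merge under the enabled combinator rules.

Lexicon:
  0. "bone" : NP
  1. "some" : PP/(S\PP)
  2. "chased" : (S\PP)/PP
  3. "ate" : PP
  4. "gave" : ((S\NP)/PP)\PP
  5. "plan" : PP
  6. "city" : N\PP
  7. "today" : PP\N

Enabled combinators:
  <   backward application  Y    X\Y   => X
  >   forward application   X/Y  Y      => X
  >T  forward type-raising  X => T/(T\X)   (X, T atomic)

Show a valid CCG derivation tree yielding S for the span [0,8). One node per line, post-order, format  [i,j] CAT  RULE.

[0,1] NP  lex  "bone"
[1,2] PP/(S\PP)  lex  "some"
[2,3] (S\PP)/PP  lex  "chased"
[3,4] PP  lex  "ate"
[2,4] S\PP  >  k=3
[1,4] PP  >  k=2
[4,5] ((S\NP)/PP)\PP  lex  "gave"
[1,5] (S\NP)/PP  <  k=4
[5,6] PP  lex  "plan"
[6,7] N\PP  lex  "city"
[5,7] N  <  k=6
[7,8] PP\N  lex  "today"
[5,8] PP  <  k=7
[1,8] S\NP  >  k=5
[0,8] S  <  k=1

[0,8] S   <
  [0,1] "bone" : NP
  [1,8] S\NP   >
    [1,5] (S\NP)/PP   <
      [1,4] PP   >
        [1,2] "some" : PP/(S\PP)
        [2,4] S\PP   >
          [2,3] "chased" : (S\PP)/PP
          [3,4] "ate" : PP
      [4,5] "gave" : ((S\NP)/PP)\PP
    [5,8] PP   <
      [5,7] N   <
        [5,6] "plan" : PP
        [6,7] "city" : N\PP
      [7,8] "today" : PP\N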